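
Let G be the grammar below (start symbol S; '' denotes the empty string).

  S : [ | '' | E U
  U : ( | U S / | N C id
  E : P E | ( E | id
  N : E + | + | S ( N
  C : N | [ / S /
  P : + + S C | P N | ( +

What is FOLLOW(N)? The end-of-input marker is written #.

{ (, +, [, id }

In U : N C id: add FIRST(C id) = { (, +, [, id }.
In N : S ( N: N is at the end, add FOLLOW(N) = { (, +, [, id }.
In C : N: N is at the end, add FOLLOW(C) = { (, +, [, id }.
In P : P N: N is at the end, add FOLLOW(P) = { (, +, [, id }.
Union: FOLLOW(N) = { (, +, [, id }.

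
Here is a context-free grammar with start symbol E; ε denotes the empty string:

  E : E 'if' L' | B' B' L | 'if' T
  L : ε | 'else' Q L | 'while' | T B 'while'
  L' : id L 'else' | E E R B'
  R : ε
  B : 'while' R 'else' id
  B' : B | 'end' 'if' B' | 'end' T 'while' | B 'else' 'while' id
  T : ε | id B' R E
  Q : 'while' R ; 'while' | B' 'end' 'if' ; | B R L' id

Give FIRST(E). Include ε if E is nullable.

From E : E 'if' L': add FIRST(E) = { 'end', 'if', 'while' }.
From E : B' B' L: add FIRST(B') = { 'end', 'while' }.
E : 'if' T contributes {'if'}.
Union: FIRST(E) = { 'end', 'if', 'while' }.

{ 'end', 'if', 'while' }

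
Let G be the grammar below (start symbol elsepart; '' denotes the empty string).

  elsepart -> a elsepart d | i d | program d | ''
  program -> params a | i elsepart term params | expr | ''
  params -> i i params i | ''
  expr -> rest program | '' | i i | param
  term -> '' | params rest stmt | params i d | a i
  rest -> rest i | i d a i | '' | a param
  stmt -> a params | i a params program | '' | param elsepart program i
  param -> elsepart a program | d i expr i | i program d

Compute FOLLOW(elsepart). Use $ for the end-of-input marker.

{ $, a, d, i }

elsepart is the start symbol, so $ ∈ FOLLOW(elsepart).
In elsepart -> a elsepart d: add FIRST(d) = { d }.
In program -> i elsepart term params: add FIRST(term params)\{''} = { a, d, i }.
  Since term params is nullable, also add FOLLOW(program) = { a, d, i }.
In stmt -> param elsepart program i: add FIRST(program i) = { a, d, i }.
In param -> elsepart a program: add FIRST(a program) = { a }.
Union: FOLLOW(elsepart) = { $, a, d, i }.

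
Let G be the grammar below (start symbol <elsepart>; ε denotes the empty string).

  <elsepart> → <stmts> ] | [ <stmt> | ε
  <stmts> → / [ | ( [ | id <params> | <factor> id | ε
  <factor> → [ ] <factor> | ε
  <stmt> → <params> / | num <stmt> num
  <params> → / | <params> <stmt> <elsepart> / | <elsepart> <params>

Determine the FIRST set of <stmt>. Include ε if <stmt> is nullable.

{ (, /, [, ], id, num }

From <stmt> → <params> /: add FIRST(<params>) = { (, /, [, ], id }.
<stmt> → num <stmt> num contributes {num}.
Union: FIRST(<stmt>) = { (, /, [, ], id, num }.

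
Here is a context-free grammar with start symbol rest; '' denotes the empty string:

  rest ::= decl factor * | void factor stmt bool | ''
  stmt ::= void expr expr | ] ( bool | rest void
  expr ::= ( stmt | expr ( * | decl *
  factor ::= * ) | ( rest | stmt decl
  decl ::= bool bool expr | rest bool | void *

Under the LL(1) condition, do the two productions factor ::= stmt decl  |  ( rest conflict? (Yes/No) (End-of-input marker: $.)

FIRST(stmt decl) = { ], bool, void } and FIRST(( rest) = { ( }.
The FIRST sets are disjoint and neither alternative is nullable — no conflict.

No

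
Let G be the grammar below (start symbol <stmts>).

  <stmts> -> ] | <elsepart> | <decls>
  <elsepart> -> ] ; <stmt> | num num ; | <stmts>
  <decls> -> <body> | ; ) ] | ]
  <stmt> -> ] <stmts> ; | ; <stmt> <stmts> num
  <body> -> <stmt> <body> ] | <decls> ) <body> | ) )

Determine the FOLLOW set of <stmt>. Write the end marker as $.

{ $, ), ;, ], num }

In <elsepart> -> ] ; <stmt>: <stmt> is at the end, add FOLLOW(<elsepart>) = { $, ;, num }.
In <stmt> -> ; <stmt> <stmts> num: add FIRST(<stmts> num) = { ), ;, ], num }.
In <body> -> <stmt> <body> ]: add FIRST(<body> ]) = { ), ;, ] }.
Union: FOLLOW(<stmt>) = { $, ), ;, ], num }.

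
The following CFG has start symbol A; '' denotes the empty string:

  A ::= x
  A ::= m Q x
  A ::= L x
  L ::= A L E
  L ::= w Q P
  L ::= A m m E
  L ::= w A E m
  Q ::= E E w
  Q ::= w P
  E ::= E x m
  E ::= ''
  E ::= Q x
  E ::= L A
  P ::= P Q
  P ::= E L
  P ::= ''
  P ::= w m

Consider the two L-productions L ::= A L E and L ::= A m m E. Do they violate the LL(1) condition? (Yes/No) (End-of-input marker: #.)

FIRST(A L E) = { m, w, x } and FIRST(A m m E) = { m, w, x }.
Both contain m, so the two alternatives are not disjoint — LL(1) conflict.

Yes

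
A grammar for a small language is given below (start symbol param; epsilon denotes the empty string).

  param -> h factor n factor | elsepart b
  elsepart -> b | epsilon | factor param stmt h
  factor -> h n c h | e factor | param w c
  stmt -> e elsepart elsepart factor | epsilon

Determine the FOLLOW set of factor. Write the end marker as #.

In param -> h factor n factor: add FIRST(n factor) = { n }.
In param -> h factor n factor: factor is at the end, add FOLLOW(param) = { #, e, h, w }.
In elsepart -> factor param stmt h: add FIRST(param stmt h) = { b, e, h }.
In factor -> e factor: factor is at the end, add FOLLOW(factor) = { #, b, e, h, n, w }.
In stmt -> e elsepart elsepart factor: factor is at the end, add FOLLOW(stmt) = { h }.
Union: FOLLOW(factor) = { #, b, e, h, n, w }.

{ #, b, e, h, n, w }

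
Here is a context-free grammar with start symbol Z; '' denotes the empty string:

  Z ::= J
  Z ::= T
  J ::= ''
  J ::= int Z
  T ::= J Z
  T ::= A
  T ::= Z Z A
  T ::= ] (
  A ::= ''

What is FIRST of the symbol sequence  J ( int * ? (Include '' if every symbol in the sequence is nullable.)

{ (, int }

Add FIRST(J)\{''} = { int }; J is nullable, continue.
( is a terminal; add {(} and stop.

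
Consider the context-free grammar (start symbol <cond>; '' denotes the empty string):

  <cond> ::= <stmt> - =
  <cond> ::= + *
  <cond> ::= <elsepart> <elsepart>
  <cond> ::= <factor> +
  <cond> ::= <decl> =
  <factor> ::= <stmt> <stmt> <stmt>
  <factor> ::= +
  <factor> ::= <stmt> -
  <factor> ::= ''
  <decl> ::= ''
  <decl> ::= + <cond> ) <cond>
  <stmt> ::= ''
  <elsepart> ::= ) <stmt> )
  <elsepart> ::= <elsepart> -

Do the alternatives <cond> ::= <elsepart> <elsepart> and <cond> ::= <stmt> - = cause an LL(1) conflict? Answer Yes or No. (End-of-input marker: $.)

FIRST(<elsepart> <elsepart>) = { ) } and FIRST(<stmt> - =) = { - }.
The FIRST sets are disjoint and neither alternative is nullable — no conflict.

No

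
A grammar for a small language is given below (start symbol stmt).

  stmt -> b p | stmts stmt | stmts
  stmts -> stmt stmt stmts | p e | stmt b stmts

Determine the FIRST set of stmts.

{ b, p }

From stmts -> stmt stmt stmts: add FIRST(stmt) = { b, p }.
stmts -> p e contributes {p}.
From stmts -> stmt b stmts: add FIRST(stmt) = { b, p }.
Union: FIRST(stmts) = { b, p }.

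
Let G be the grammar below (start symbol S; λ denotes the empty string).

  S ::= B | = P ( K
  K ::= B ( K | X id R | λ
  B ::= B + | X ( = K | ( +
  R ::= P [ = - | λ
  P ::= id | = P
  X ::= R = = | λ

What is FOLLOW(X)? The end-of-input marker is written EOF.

In K ::= X id R: add FIRST(id R) = { id }.
In B ::= X ( = K: add FIRST(( = K) = { ( }.
Union: FOLLOW(X) = { (, id }.

{ (, id }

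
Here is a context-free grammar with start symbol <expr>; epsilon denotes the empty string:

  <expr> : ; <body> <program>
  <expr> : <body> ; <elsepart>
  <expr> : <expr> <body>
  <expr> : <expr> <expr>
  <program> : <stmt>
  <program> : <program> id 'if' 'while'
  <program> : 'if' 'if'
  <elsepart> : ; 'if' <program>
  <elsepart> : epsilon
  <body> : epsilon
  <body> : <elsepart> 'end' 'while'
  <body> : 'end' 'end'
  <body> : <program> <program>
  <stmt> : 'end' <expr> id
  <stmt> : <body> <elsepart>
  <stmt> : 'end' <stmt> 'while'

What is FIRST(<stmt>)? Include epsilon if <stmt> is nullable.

{ 'end', 'if', ;, id, epsilon }

<stmt> : 'end' <expr> id contributes {'end'}.
From <stmt> : <body> <elsepart>: <body>, <elsepart> nullable, take FIRST(<body>) ∪ FIRST(<elsepart>) = { 'end', 'if', ;, id }; also epsilon since the whole RHS is nullable.
<stmt> : 'end' <stmt> 'while' contributes {'end'}.
Union: FIRST(<stmt>) = { 'end', 'if', ;, id, epsilon }.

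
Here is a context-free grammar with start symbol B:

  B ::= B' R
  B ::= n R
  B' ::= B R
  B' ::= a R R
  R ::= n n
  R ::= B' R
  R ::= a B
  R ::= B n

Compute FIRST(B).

From B ::= B' R: add FIRST(B') = { a, n }.
B ::= n R contributes {n}.
Union: FIRST(B) = { a, n }.

{ a, n }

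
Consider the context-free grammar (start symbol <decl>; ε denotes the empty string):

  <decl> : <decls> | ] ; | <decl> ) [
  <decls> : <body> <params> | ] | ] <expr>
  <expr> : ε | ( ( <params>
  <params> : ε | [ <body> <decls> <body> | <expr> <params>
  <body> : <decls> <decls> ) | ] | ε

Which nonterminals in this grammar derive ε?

Directly nullable (have an ε-production): <expr>, <params>, <body>.
<decls> : <body> <params> with every symbol nullable, so <decls> is nullable.
<decl> : <decls> with every symbol nullable, so <decl> is nullable.

{ <body>, <decl>, <decls>, <expr>, <params> }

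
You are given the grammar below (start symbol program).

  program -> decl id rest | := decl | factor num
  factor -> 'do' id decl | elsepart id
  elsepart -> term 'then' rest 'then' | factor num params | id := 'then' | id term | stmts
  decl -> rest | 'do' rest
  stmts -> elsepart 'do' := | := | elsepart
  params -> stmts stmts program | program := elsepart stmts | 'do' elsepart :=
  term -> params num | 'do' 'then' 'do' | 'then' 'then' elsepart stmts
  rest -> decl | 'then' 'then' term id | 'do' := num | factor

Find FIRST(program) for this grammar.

From program -> decl id rest: add FIRST(decl) = { 'do', 'then', :=, id }.
program -> := decl contributes {:=}.
From program -> factor num: add FIRST(factor) = { 'do', 'then', :=, id }.
Union: FIRST(program) = { 'do', 'then', :=, id }.

{ 'do', 'then', :=, id }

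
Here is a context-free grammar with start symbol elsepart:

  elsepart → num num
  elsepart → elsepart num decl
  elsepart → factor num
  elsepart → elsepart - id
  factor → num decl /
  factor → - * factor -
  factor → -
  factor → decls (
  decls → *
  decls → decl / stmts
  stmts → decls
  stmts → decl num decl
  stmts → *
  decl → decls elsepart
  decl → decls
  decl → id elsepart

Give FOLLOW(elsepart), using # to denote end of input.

{ #, (, *, -, /, id, num }

elsepart is the start symbol, so # ∈ FOLLOW(elsepart).
In elsepart → elsepart num decl: add FIRST(num decl) = { num }.
In elsepart → elsepart - id: add FIRST(- id) = { - }.
In decl → decls elsepart: elsepart is at the end, add FOLLOW(decl) = { #, (, *, -, /, id, num }.
In decl → id elsepart: elsepart is at the end, add FOLLOW(decl) = { #, (, *, -, /, id, num }.
Union: FOLLOW(elsepart) = { #, (, *, -, /, id, num }.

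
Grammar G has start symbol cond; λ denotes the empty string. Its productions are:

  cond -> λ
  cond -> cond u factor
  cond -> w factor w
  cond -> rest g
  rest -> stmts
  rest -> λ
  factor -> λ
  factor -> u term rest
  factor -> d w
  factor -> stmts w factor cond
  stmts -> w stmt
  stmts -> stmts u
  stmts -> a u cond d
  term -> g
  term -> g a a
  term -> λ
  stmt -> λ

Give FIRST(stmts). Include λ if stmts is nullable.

stmts -> w stmt contributes {w}.
From stmts -> stmts u: add FIRST(stmts) = { a, w }.
stmts -> a u cond d contributes {a}.
Union: FIRST(stmts) = { a, w }.

{ a, w }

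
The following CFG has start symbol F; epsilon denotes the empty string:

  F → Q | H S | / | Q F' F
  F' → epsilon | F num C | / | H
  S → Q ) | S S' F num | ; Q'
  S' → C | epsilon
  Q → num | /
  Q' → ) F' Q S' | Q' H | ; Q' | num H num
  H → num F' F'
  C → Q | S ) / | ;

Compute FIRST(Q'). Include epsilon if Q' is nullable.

Q' → ) F' Q S' contributes {)}.
From Q' → Q' H: add FIRST(Q') = { ), ;, num }.
Q' → ; Q' contributes {;}.
Q' → num H num contributes {num}.
Union: FIRST(Q') = { ), ;, num }.

{ ), ;, num }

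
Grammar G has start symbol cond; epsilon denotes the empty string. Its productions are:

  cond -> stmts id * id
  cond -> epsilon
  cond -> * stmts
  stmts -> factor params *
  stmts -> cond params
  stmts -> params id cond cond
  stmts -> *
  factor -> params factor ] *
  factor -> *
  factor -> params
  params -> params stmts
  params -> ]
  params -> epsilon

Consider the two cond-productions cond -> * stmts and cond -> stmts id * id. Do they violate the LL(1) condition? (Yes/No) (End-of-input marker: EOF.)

FIRST(* stmts) = { * } and FIRST(stmts id * id) = { *, ], id }.
Both contain *, so the two alternatives are not disjoint — LL(1) conflict.

Yes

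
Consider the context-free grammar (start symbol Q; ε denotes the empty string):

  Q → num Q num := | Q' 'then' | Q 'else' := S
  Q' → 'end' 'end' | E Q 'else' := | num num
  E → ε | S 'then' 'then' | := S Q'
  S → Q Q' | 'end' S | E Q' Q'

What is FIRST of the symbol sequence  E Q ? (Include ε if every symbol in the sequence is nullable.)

{ 'end', :=, num }

Add FIRST(E)\{ε} = { 'end', :=, num }; E is nullable, continue.
Add FIRST(Q) = { 'end', :=, num }; Q is not nullable, stop.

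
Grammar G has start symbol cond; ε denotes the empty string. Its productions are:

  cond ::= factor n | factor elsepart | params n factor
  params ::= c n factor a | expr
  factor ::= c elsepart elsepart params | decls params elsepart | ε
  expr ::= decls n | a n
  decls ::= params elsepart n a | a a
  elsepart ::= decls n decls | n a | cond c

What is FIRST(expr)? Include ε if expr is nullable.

{ a, c }

From expr ::= decls n: add FIRST(decls) = { a, c }.
expr ::= a n contributes {a}.
Union: FIRST(expr) = { a, c }.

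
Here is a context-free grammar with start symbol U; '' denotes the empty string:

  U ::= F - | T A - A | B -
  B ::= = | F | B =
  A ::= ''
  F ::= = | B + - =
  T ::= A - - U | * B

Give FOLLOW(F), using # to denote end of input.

{ +, -, = }

In U ::= F -: add FIRST(-) = { - }.
In B ::= F: F is at the end, add FOLLOW(B) = { +, -, = }.
Union: FOLLOW(F) = { +, -, = }.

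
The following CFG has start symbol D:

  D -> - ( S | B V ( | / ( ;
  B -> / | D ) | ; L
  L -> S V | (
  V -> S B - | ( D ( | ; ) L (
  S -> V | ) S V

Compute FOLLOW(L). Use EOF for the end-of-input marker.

In B -> ; L: L is at the end, add FOLLOW(B) = { (, ), -, ; }.
In V -> ; ) L (: add FIRST(() = { ( }.
Union: FOLLOW(L) = { (, ), -, ; }.

{ (, ), -, ; }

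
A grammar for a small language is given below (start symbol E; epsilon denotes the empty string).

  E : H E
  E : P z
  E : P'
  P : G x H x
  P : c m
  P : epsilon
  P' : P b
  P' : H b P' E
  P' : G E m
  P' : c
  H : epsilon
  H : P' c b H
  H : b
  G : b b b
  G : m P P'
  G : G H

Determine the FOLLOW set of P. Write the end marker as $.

In E : P z: add FIRST(z) = { z }.
In P' : P b: add FIRST(b) = { b }.
In G : m P P': add FIRST(P') = { b, c, m }.
Union: FOLLOW(P) = { b, c, m, z }.

{ b, c, m, z }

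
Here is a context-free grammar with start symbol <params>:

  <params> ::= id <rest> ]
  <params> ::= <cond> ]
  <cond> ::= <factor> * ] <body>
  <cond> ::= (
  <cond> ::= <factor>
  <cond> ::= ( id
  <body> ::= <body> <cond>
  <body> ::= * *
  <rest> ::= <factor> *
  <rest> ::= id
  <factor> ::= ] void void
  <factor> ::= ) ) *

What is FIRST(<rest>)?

From <rest> ::= <factor> *: add FIRST(<factor>) = { ), ] }.
<rest> ::= id contributes {id}.
Union: FIRST(<rest>) = { ), ], id }.

{ ), ], id }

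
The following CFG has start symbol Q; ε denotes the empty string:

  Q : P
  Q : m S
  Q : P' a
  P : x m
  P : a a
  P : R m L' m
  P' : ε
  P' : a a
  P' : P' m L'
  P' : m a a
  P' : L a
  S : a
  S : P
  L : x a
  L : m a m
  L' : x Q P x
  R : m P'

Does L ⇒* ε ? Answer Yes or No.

Nullable nonterminals: P'.
No production of L has an RHS whose symbols are all nullable, so L is not nullable.

No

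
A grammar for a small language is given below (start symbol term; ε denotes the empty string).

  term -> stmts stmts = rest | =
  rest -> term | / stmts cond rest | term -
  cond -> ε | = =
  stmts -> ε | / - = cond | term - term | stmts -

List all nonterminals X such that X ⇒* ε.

Directly nullable (have an ε-production): cond, stmts.
No other nonterminal has a production whose RHS symbols are all nullable.

{ cond, stmts }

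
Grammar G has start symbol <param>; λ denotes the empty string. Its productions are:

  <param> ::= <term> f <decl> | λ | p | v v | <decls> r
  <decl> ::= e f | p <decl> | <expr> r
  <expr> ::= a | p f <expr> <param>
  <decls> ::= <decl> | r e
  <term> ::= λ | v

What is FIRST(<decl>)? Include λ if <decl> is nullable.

<decl> ::= e f contributes {e}.
<decl> ::= p <decl> contributes {p}.
From <decl> ::= <expr> r: add FIRST(<expr>) = { a, p }.
Union: FIRST(<decl>) = { a, e, p }.

{ a, e, p }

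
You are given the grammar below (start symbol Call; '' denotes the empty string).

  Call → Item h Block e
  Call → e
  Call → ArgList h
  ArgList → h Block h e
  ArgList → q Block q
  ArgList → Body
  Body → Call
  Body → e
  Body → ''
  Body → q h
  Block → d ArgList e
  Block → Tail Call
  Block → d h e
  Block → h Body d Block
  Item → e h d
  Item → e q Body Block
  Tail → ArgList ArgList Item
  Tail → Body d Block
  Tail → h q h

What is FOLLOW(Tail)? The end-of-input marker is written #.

{ e, h, q }

In Block → Tail Call: add FIRST(Call) = { e, h, q }.
Union: FOLLOW(Tail) = { e, h, q }.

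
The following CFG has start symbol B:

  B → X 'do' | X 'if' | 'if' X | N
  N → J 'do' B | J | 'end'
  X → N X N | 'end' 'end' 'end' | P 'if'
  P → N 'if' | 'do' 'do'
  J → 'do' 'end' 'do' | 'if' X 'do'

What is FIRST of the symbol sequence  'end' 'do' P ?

'end' is a terminal; add {'end'} and stop.

{ 'end' }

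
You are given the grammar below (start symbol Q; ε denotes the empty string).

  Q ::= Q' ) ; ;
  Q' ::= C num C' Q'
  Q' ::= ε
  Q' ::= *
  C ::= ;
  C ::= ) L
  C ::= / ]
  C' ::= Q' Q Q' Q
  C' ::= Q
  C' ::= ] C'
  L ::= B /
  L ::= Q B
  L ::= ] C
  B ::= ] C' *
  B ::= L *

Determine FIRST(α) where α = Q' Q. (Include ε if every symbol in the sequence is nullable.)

Add FIRST(Q')\{ε} = { ), *, /, ; }; Q' is nullable, continue.
Add FIRST(Q) = { ), *, /, ; }; Q is not nullable, stop.

{ ), *, /, ; }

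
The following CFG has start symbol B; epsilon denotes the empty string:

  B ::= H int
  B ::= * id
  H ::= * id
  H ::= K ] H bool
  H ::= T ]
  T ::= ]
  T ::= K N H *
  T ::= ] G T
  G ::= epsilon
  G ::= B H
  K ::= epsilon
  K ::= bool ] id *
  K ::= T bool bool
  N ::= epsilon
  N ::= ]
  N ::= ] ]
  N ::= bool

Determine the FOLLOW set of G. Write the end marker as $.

{ *, ], bool }

In T ::= ] G T: add FIRST(T) = { *, ], bool }.
Union: FOLLOW(G) = { *, ], bool }.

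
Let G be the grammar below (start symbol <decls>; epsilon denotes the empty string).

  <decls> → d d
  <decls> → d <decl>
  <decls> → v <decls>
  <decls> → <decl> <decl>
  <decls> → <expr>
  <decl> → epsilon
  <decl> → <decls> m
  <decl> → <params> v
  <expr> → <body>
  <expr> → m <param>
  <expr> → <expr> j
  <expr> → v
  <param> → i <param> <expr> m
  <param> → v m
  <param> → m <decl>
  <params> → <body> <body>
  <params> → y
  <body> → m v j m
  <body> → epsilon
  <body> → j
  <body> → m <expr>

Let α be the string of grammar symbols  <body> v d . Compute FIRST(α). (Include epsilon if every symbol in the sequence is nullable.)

Add FIRST(<body>)\{epsilon} = { j, m }; <body> is nullable, continue.
v is a terminal; add {v} and stop.

{ j, m, v }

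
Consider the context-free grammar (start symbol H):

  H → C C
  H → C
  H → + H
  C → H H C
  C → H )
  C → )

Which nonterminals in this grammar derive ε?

No nonterminal has an empty production or an RHS whose symbols are all nullable.

{ } (none)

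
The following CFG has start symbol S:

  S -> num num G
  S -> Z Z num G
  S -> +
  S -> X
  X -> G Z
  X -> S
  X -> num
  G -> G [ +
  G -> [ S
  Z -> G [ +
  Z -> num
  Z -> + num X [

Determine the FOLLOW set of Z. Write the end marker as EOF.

{ EOF, +, [, num }

In S -> Z Z num G: add FIRST(Z num G) = { +, [, num }.
In S -> Z Z num G: add FIRST(num G) = { num }.
In X -> G Z: Z is at the end, add FOLLOW(X) = { EOF, +, [, num }.
Union: FOLLOW(Z) = { EOF, +, [, num }.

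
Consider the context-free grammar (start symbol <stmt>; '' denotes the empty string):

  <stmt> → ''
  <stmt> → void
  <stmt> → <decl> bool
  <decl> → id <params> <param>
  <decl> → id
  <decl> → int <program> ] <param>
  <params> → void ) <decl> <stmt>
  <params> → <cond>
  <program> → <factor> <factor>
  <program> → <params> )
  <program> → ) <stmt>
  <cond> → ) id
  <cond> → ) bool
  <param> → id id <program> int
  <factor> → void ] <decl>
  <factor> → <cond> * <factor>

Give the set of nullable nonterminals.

Directly nullable (have an ''-production): <stmt>.
No other nonterminal has a production whose RHS symbols are all nullable.

{ <stmt> }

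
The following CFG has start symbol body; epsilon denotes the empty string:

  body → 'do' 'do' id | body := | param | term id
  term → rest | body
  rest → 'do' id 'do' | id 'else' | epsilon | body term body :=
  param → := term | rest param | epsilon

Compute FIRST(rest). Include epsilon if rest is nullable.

rest → 'do' id 'do' contributes {'do'}.
rest → id 'else' contributes {id}.
rest → epsilon contributes epsilon.
From rest → body term body :=: body, term, body nullable, take FIRST(body) ∪ FIRST(term) ∪ FIRST(body) ∪ {:=} = { 'do', :=, id }.
Union: FIRST(rest) = { 'do', :=, id, epsilon }.

{ 'do', :=, id, epsilon }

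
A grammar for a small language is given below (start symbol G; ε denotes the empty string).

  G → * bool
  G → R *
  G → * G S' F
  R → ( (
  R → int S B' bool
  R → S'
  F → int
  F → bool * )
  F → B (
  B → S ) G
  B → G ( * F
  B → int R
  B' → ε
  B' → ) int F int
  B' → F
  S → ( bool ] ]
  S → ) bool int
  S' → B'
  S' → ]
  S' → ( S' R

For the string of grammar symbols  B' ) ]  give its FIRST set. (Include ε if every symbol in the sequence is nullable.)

Add FIRST(B')\{ε} = { (, ), *, ], bool, int }; B' is nullable, continue.
) is a terminal; add {)} and stop.

{ (, ), *, ], bool, int }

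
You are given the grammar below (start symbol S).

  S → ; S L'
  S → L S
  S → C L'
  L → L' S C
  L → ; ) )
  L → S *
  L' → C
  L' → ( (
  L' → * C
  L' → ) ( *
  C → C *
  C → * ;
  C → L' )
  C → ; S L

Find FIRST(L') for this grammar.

From L' → C: add FIRST(C) = { (, ), *, ; }.
L' → ( ( contributes {(}.
L' → * C contributes {*}.
L' → ) ( * contributes {)}.
Union: FIRST(L') = { (, ), *, ; }.

{ (, ), *, ; }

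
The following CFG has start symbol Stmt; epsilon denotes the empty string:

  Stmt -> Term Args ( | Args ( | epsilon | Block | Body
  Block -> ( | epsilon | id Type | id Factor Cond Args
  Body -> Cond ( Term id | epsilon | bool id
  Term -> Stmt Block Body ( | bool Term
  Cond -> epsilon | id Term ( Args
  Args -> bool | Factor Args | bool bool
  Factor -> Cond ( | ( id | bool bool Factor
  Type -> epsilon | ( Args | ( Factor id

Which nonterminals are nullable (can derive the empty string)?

{ Block, Body, Cond, Stmt, Type }

Directly nullable (have an epsilon-production): Stmt, Block, Body, Cond, Type.
No other nonterminal has a production whose RHS symbols are all nullable.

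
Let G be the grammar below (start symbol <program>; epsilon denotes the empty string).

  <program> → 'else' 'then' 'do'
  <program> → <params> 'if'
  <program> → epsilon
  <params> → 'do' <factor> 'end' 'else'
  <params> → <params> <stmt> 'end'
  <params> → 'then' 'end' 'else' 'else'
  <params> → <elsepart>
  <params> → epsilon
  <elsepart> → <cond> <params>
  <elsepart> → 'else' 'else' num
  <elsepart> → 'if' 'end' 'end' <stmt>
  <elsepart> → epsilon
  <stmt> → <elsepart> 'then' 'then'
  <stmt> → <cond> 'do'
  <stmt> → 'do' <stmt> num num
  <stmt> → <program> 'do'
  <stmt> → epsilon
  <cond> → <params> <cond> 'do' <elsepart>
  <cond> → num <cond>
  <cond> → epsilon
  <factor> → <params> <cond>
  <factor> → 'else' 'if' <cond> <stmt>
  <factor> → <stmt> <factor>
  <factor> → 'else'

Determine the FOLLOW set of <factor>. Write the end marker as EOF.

In <params> → 'do' <factor> 'end' 'else': add FIRST('end' 'else') = { 'end' }.
In <factor> → <stmt> <factor>: <factor> is at the end, add FOLLOW(<factor>) = { 'end' }.
Union: FOLLOW(<factor>) = { 'end' }.

{ 'end' }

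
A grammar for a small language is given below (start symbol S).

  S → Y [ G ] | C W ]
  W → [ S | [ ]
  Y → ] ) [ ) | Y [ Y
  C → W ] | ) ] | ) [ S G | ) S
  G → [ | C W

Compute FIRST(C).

{ ), [ }

From C → W ]: add FIRST(W) = { [ }.
C → ) ] contributes {)}.
C → ) [ S G contributes {)}.
C → ) S contributes {)}.
Union: FIRST(C) = { ), [ }.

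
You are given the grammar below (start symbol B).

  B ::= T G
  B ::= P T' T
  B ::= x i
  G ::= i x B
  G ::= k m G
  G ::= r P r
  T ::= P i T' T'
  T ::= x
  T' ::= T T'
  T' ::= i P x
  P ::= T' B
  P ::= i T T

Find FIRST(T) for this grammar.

From T ::= P i T' T': add FIRST(P) = { i, x }.
T ::= x contributes {x}.
Union: FIRST(T) = { i, x }.

{ i, x }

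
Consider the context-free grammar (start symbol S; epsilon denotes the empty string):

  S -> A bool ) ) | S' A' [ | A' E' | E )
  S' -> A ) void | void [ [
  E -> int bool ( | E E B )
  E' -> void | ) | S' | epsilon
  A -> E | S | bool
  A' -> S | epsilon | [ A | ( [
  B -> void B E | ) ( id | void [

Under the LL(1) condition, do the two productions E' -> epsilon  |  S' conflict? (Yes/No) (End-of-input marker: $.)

Yes

FIRST(epsilon) = { epsilon } and FIRST(S') = { (, ), [, bool, int, void }.
The first alternative is nullable and FOLLOW(E') = { $, (, ), [, bool, int, void } shares ( with FIRST of the second — conflict.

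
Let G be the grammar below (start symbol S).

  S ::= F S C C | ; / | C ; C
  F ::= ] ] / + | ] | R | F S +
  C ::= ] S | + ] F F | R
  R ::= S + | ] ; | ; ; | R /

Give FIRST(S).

From S ::= F S C C: add FIRST(F) = { +, ;, ] }.
S ::= ; / contributes {;}.
From S ::= C ; C: add FIRST(C) = { +, ;, ] }.
Union: FIRST(S) = { +, ;, ] }.

{ +, ;, ] }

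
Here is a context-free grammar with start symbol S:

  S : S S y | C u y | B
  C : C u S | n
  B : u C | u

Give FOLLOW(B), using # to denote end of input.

{ #, n, u, y }

In S : B: B is at the end, add FOLLOW(S) = { #, n, u, y }.
Union: FOLLOW(B) = { #, n, u, y }.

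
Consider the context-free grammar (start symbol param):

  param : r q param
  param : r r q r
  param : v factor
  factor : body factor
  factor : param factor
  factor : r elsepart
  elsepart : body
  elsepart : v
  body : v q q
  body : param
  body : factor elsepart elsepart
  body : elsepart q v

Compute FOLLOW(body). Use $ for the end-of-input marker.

{ $, q, r, v }

In factor : body factor: add FIRST(factor) = { r, v }.
In elsepart : body: body is at the end, add FOLLOW(elsepart) = { $, q, r, v }.
Union: FOLLOW(body) = { $, q, r, v }.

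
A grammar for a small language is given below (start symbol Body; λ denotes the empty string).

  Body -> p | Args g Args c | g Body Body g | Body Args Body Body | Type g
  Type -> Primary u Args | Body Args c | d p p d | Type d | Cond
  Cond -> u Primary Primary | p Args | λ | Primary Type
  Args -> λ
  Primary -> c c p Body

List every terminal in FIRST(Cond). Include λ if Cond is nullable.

{ c, p, u, λ }

Cond -> u Primary Primary contributes {u}.
Cond -> p Args contributes {p}.
Cond -> λ contributes λ.
From Cond -> Primary Type: add FIRST(Primary) = { c }.
Union: FIRST(Cond) = { c, p, u, λ }.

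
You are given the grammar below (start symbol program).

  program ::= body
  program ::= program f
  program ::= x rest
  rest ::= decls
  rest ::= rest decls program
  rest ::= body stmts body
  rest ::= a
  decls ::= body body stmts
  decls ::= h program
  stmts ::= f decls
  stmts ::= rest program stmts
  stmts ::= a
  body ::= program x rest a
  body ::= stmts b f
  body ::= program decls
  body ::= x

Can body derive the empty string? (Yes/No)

No

No nonterminal in this grammar is nullable.
No production of body has an RHS whose symbols are all nullable, so body is not nullable.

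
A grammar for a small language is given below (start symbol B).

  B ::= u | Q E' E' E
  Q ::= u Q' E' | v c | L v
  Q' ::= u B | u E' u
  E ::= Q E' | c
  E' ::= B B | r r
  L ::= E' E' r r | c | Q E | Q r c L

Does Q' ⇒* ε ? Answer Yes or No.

No nonterminal in this grammar is nullable.
No production of Q' has an RHS whose symbols are all nullable, so Q' is not nullable.

No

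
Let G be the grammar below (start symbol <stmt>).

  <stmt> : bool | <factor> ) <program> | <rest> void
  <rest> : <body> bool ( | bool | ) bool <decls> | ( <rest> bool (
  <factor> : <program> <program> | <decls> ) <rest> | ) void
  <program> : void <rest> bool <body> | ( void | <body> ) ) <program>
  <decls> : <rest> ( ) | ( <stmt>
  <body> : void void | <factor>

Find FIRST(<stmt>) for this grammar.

<stmt> : bool contributes {bool}.
From <stmt> : <factor> ) <program>: add FIRST(<factor>) = { (, ), bool, void }.
From <stmt> : <rest> void: add FIRST(<rest>) = { (, ), bool, void }.
Union: FIRST(<stmt>) = { (, ), bool, void }.

{ (, ), bool, void }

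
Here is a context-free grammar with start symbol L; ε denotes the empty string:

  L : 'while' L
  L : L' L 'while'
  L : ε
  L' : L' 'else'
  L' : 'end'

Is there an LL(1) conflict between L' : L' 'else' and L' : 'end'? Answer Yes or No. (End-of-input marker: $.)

FIRST(L' 'else') = { 'end' } and FIRST('end') = { 'end' }.
Both contain 'end', so the two alternatives are not disjoint — LL(1) conflict.

Yes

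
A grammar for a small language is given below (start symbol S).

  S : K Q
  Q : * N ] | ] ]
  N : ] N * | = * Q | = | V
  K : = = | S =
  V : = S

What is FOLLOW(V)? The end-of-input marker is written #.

In N : V: V is at the end, add FOLLOW(N) = { *, ] }.
Union: FOLLOW(V) = { *, ] }.

{ *, ] }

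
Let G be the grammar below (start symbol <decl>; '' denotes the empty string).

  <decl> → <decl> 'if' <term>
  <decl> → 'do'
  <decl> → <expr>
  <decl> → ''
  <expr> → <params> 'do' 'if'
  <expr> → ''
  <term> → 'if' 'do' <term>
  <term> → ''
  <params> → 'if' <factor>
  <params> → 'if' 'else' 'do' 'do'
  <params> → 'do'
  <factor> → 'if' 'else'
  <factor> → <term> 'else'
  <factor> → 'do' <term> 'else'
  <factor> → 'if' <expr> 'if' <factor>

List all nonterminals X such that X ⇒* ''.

{ <decl>, <expr>, <term> }

Directly nullable (have an ''-production): <decl>, <expr>, <term>.
No other nonterminal has a production whose RHS symbols are all nullable.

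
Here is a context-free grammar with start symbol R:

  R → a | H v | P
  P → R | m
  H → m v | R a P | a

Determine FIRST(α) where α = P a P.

Add FIRST(P) = { a, m }; P is not nullable, stop.

{ a, m }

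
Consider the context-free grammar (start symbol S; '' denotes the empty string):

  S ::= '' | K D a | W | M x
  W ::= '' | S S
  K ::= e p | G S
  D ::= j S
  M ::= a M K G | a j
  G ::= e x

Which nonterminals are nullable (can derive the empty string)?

Directly nullable (have an ''-production): S, W.
No other nonterminal has a production whose RHS symbols are all nullable.

{ S, W }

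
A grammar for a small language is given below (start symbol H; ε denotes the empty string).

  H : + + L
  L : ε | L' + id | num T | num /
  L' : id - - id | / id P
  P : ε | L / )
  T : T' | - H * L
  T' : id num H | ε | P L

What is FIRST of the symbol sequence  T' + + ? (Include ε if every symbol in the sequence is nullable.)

{ +, /, id, num }

Add FIRST(T')\{ε} = { /, id, num }; T' is nullable, continue.
+ is a terminal; add {+} and stop.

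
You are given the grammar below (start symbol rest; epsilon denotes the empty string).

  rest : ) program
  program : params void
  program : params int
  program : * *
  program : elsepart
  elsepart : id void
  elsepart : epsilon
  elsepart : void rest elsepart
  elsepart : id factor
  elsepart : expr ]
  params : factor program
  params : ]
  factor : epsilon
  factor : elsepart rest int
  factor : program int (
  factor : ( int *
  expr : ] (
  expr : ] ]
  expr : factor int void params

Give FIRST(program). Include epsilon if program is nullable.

{ (, ), *, ], id, int, void, epsilon }

From program : params void: params nullable, take FIRST(params) ∪ {void} = { (, ), *, ], id, int, void }.
From program : params int: params nullable, take FIRST(params) ∪ {int} = { (, ), *, ], id, int, void }.
program : * * contributes {*}.
From program : elsepart: add FIRST(elsepart) = { (, ), *, ], id, int, void, epsilon } (including epsilon since elsepart is nullable).
Union: FIRST(program) = { (, ), *, ], id, int, void, epsilon }.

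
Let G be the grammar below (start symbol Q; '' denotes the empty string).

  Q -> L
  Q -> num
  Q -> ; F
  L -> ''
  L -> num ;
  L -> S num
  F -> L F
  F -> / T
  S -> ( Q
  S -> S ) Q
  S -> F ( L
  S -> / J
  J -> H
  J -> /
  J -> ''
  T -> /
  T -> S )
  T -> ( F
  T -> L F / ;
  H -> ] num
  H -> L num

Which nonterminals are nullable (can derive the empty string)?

Directly nullable (have an ''-production): L, J.
Q -> L with every symbol nullable, so Q is nullable.
No other nonterminal has a production whose RHS symbols are all nullable.

{ J, L, Q }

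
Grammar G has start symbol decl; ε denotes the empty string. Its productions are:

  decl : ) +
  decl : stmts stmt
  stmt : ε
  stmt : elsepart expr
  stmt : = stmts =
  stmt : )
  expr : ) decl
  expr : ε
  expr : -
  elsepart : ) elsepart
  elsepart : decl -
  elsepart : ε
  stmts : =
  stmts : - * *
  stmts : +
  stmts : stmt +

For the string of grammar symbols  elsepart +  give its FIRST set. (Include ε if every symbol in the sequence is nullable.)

Add FIRST(elsepart)\{ε} = { ), +, -, = }; elsepart is nullable, continue.
+ is a terminal; add {+} and stop.

{ ), +, -, = }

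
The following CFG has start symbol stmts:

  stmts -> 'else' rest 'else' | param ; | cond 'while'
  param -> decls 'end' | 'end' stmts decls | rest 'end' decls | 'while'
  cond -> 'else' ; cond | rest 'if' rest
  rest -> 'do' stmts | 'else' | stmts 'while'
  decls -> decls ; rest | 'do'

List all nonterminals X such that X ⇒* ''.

{ } (none)

No nonterminal has an empty production or an RHS whose symbols are all nullable.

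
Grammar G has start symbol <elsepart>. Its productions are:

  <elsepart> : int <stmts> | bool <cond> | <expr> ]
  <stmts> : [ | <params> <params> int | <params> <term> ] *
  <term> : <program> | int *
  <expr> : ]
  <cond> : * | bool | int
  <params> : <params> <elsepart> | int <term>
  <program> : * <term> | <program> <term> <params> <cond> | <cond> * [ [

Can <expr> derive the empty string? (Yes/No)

No

No nonterminal in this grammar is nullable.
No production of <expr> has an RHS whose symbols are all nullable, so <expr> is not nullable.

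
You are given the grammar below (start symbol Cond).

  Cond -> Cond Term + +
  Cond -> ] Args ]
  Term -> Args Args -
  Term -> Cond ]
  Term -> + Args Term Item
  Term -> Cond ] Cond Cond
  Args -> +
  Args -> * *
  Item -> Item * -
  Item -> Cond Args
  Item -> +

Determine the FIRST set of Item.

From Item -> Item * -: add FIRST(Item) = { +, ] }.
From Item -> Cond Args: add FIRST(Cond) = { ] }.
Item -> + contributes {+}.
Union: FIRST(Item) = { +, ] }.

{ +, ] }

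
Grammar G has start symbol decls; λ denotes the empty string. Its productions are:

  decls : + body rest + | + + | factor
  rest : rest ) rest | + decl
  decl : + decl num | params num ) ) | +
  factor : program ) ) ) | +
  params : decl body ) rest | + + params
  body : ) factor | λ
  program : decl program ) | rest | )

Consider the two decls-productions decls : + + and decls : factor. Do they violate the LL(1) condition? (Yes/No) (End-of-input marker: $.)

Yes

FIRST(+ +) = { + } and FIRST(factor) = { ), + }.
Both contain +, so the two alternatives are not disjoint — LL(1) conflict.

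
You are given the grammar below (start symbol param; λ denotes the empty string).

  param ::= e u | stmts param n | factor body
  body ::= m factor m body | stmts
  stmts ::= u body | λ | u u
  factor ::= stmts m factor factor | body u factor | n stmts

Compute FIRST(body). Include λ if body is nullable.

body ::= m factor m body contributes {m}.
From body ::= stmts: add FIRST(stmts) = { u, λ } (including λ since stmts is nullable).
Union: FIRST(body) = { m, u, λ }.

{ m, u, λ }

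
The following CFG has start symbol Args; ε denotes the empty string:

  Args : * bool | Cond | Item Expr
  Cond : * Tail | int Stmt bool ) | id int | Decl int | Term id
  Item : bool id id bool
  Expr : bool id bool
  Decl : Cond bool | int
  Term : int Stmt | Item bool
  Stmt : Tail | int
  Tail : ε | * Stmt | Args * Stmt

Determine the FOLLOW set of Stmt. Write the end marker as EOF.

In Cond : int Stmt bool ): add FIRST(bool )) = { bool }.
In Term : int Stmt: Stmt is at the end, add FOLLOW(Term) = { id }.
In Tail : * Stmt: Stmt is at the end, add FOLLOW(Tail) = { EOF, *, bool, id }.
In Tail : Args * Stmt: Stmt is at the end, add FOLLOW(Tail) = { EOF, *, bool, id }.
Union: FOLLOW(Stmt) = { EOF, *, bool, id }.

{ EOF, *, bool, id }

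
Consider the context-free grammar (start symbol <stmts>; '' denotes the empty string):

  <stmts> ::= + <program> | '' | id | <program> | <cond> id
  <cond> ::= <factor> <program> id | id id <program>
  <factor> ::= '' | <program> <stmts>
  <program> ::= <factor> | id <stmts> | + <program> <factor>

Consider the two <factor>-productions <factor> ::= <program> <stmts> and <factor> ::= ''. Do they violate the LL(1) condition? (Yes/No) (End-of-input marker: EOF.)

Yes

FIRST(<program> <stmts>) = { +, id, '' } and FIRST('') = { '' }.
Both alternatives are nullable, violating the LL(1) condition.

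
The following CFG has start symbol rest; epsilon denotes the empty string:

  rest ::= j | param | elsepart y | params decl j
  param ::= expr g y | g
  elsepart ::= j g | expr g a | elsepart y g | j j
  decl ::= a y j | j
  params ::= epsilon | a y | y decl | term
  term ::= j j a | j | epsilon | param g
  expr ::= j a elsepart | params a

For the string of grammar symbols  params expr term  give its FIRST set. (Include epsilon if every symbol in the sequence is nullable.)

{ a, g, j, y }

Add FIRST(params)\{epsilon} = { a, g, j, y }; params is nullable, continue.
Add FIRST(expr) = { a, g, j, y }; expr is not nullable, stop.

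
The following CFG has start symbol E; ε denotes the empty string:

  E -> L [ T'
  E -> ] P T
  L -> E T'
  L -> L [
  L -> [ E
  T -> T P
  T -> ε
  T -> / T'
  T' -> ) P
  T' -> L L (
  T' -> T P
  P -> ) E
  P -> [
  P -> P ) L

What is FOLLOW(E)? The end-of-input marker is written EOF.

E is the start symbol, so EOF ∈ FOLLOW(E).
In L -> E T': add FIRST(T') = { ), /, [, ] }.
In L -> [ E: E is at the end, add FOLLOW(L) = { EOF, (, ), /, [, ] }.
In P -> ) E: E is at the end, add FOLLOW(P) = { EOF, (, ), /, [, ] }.
Union: FOLLOW(E) = { EOF, (, ), /, [, ] }.

{ EOF, (, ), /, [, ] }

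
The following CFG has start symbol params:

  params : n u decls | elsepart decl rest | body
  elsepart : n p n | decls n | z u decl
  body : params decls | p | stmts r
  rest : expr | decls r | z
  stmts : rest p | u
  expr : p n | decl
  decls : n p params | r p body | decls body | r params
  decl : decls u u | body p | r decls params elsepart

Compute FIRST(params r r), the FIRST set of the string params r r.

Add FIRST(params) = { n, p, r, u, z }; params is not nullable, stop.

{ n, p, r, u, z }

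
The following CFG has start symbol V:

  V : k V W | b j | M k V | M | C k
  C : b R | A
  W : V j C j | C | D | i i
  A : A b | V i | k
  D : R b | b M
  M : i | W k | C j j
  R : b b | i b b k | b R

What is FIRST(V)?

V : k V W contributes {k}.
V : b j contributes {b}.
From V : M k V: add FIRST(M) = { b, i, k }.
From V : M: add FIRST(M) = { b, i, k }.
From V : C k: add FIRST(C) = { b, i, k }.
Union: FIRST(V) = { b, i, k }.

{ b, i, k }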